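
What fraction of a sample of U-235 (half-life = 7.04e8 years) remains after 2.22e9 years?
N/N₀ = (1/2)^(t/t½) = 0.1124 = 11.2%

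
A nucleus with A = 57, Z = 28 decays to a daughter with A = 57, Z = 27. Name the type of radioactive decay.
ΔA = 0, ΔZ = -1 ⇒ beta-plus decay (β⁺) or electron capture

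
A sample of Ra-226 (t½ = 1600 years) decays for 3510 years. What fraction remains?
N/N₀ = (1/2)^(t/t½) = 0.2186 = 21.9%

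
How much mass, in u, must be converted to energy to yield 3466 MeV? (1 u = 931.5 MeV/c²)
m = E/c² = 3.721 u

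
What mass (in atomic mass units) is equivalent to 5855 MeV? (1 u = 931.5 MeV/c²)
m = E/c² = 6.286 u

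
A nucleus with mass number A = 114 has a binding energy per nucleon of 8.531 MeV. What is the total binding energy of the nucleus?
B.E. = 8.531 × 114 = 972.5 MeV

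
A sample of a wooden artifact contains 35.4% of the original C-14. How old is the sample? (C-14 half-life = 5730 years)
Age = t½ × log₂(1/ratio) = 8585 years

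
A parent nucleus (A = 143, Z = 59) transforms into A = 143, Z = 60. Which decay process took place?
ΔA = 0, ΔZ = +1 ⇒ beta-minus decay (β⁻)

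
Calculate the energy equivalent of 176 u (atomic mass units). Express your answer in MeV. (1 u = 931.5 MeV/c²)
E = mc² = 1.639e5 MeV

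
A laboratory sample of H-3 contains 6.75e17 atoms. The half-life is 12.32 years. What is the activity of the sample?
A = λN = 3.798e16 decays/year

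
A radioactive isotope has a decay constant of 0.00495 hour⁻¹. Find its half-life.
t½ = ln(2)/λ = 140 hours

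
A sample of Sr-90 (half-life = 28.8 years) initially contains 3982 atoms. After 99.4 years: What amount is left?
N = N₀(1/2)^(t/t½) = 364 atoms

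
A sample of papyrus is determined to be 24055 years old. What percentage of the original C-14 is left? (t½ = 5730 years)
N/N₀ = (1/2)^(t/t½) = 0.05448 = 5.45%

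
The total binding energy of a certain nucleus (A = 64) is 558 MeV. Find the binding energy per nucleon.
B.E./A = 558/64 = 8.719 MeV/nucleon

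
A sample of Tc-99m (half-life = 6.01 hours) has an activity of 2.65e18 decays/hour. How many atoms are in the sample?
N = A/λ = 2.298e19 atoms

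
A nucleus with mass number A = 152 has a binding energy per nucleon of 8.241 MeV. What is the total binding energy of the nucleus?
B.E. = 8.241 × 152 = 1253 MeV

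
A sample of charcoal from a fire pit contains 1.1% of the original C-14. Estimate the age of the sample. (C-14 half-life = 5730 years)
Age = t½ × log₂(1/ratio) = 37280 years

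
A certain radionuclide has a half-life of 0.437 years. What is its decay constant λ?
λ = ln(2)/t½ = 1.586 year⁻¹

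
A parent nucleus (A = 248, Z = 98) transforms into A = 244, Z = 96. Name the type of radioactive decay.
ΔA = -4, ΔZ = -2 ⇒ alpha decay (α)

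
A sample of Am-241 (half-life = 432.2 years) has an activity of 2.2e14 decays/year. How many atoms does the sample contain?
N = A/λ = 1.372e17 atoms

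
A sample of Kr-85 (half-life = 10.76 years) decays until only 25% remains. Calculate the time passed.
t = t½ × log₂(N₀/N) = 21.52 years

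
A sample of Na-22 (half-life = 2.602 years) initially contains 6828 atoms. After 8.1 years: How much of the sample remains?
N = N₀(1/2)^(t/t½) = 789.2 atoms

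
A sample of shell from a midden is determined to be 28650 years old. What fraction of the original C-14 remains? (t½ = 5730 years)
N/N₀ = (1/2)^(t/t½) = 0.03125 = 3.12%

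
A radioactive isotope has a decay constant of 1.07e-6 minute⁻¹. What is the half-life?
t½ = ln(2)/λ = 6.478e5 minutes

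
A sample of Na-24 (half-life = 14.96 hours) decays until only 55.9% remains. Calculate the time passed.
t = t½ × log₂(N₀/N) = 12.55 hours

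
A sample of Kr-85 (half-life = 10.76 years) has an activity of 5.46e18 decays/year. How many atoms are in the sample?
N = A/λ = 8.476e19 atoms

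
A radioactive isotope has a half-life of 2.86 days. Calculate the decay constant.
λ = ln(2)/t½ = 0.2424 day⁻¹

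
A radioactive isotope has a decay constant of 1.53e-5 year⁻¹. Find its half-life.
t½ = ln(2)/λ = 45300 years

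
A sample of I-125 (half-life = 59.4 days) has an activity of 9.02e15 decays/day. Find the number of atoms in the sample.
N = A/λ = 7.73e17 atoms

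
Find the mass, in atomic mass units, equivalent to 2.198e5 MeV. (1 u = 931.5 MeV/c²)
m = E/c² = 236 u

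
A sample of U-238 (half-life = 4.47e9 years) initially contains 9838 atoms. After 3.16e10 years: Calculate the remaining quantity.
N = N₀(1/2)^(t/t½) = 73.25 atoms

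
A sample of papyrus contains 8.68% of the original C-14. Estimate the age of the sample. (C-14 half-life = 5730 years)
Age = t½ × log₂(1/ratio) = 20200 years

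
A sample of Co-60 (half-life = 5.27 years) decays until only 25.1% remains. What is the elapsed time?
t = t½ × log₂(N₀/N) = 10.51 years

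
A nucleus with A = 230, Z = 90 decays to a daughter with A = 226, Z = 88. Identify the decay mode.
ΔA = -4, ΔZ = -2 ⇒ alpha decay (α)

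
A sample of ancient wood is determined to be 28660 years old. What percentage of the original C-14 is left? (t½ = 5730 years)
N/N₀ = (1/2)^(t/t½) = 0.03121 = 3.12%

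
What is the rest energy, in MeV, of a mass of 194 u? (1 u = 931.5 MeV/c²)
E = mc² = 1.807e5 MeV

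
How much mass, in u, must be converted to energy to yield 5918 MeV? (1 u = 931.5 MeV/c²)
m = E/c² = 6.353 u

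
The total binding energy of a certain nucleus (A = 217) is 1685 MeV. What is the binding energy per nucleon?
B.E./A = 1685/217 = 7.765 MeV/nucleon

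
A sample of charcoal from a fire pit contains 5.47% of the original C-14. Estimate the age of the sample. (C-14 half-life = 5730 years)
Age = t½ × log₂(1/ratio) = 24020 years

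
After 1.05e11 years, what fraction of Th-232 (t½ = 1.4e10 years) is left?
N/N₀ = (1/2)^(t/t½) = 0.005524 = 0.552%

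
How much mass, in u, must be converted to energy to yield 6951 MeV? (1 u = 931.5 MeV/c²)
m = E/c² = 7.462 u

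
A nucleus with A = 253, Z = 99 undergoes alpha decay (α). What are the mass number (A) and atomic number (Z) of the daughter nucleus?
Daughter: A = 249, Z = 97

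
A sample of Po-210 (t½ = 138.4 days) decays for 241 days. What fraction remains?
N/N₀ = (1/2)^(t/t½) = 0.2991 = 29.9%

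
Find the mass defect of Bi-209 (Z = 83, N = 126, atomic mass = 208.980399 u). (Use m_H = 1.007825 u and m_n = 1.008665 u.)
Δm = Z·m_H + N·m_n − M = 1.761 u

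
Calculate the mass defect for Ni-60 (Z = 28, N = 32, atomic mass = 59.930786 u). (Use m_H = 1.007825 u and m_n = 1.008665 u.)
Δm = Z·m_H + N·m_n − M = 0.5656 u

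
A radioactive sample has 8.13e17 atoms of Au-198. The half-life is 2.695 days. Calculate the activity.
A = λN = 2.091e17 decays/day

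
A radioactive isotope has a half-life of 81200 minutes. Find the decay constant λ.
λ = ln(2)/t½ = 8.536e-6 minute⁻¹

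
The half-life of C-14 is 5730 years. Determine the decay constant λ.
λ = ln(2)/t½ = 1.21e-4 year⁻¹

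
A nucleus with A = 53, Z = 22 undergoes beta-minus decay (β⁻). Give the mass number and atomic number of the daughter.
Daughter: A = 53, Z = 23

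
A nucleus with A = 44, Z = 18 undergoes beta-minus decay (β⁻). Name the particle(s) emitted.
β⁻: electron (e⁻) + antineutrino (ν̄ₑ)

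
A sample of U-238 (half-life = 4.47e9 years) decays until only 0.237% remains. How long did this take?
t = t½ × log₂(N₀/N) = 3.898e10 years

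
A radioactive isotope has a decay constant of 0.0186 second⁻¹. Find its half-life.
t½ = ln(2)/λ = 37.27 seconds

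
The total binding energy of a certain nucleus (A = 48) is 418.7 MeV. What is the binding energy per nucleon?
B.E./A = 418.7/48 = 8.723 MeV/nucleon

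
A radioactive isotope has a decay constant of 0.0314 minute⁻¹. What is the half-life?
t½ = ln(2)/λ = 22.07 minutes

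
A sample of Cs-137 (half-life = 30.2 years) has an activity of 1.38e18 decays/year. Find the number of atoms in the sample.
N = A/λ = 6.013e19 atoms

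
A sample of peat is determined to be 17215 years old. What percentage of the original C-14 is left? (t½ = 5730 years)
N/N₀ = (1/2)^(t/t½) = 0.1246 = 12.5%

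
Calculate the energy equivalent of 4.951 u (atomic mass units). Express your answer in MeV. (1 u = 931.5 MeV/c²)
E = mc² = 4612 MeV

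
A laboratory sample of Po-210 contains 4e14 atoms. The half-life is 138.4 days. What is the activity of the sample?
A = λN = 2.003e12 decays/day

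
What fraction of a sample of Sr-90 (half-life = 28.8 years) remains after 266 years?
N/N₀ = (1/2)^(t/t½) = 0.001658 = 0.166%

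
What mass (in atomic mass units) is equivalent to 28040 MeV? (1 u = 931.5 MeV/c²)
m = E/c² = 30.1 u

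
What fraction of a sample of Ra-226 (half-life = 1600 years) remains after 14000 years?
N/N₀ = (1/2)^(t/t½) = 0.002323 = 0.232%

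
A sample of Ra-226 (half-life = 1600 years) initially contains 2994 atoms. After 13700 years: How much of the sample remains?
N = N₀(1/2)^(t/t½) = 7.919 atoms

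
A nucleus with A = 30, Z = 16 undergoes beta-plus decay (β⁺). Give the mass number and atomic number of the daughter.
Daughter: A = 30, Z = 15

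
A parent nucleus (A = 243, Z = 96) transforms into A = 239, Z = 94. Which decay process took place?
ΔA = -4, ΔZ = -2 ⇒ alpha decay (α)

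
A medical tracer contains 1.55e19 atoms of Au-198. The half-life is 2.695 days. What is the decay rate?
A = λN = 3.987e18 decays/day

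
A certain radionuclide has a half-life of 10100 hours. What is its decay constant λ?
λ = ln(2)/t½ = 6.863e-5 hour⁻¹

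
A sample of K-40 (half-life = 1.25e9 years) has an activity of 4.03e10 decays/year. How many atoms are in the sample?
N = A/λ = 7.268e19 atoms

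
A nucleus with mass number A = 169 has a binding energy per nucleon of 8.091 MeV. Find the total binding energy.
B.E. = 8.091 × 169 = 1367 MeV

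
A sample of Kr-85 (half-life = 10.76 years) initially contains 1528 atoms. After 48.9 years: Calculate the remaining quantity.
N = N₀(1/2)^(t/t½) = 65.47 atoms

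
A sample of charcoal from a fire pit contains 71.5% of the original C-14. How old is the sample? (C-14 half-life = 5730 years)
Age = t½ × log₂(1/ratio) = 2773 years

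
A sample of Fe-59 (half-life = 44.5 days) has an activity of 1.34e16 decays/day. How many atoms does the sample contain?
N = A/λ = 8.603e17 atoms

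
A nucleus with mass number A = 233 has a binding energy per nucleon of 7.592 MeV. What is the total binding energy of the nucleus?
B.E. = 7.592 × 233 = 1769 MeV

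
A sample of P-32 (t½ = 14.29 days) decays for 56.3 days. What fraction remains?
N/N₀ = (1/2)^(t/t½) = 0.06516 = 6.52%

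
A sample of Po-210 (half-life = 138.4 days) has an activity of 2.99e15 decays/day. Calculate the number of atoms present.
N = A/λ = 5.97e17 atoms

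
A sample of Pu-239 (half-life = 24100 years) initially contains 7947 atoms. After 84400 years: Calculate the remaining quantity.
N = N₀(1/2)^(t/t½) = 701.4 atoms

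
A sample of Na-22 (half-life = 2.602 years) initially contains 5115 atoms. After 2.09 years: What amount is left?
N = N₀(1/2)^(t/t½) = 2931 atoms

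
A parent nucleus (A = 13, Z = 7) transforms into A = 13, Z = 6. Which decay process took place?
ΔA = 0, ΔZ = -1 ⇒ beta-plus decay (β⁺) or electron capture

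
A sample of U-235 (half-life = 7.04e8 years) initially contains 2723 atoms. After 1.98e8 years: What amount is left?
N = N₀(1/2)^(t/t½) = 2241 atoms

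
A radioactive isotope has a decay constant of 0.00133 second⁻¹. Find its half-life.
t½ = ln(2)/λ = 521.2 seconds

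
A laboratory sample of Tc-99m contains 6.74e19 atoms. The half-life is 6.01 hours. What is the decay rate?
A = λN = 7.773e18 decays/hour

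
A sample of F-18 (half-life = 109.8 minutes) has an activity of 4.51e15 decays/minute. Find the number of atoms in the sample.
N = A/λ = 7.144e17 atoms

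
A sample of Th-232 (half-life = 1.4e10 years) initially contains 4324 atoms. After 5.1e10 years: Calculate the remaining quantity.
N = N₀(1/2)^(t/t½) = 346.2 atoms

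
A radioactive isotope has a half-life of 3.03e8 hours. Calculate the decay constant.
λ = ln(2)/t½ = 2.288e-9 hour⁻¹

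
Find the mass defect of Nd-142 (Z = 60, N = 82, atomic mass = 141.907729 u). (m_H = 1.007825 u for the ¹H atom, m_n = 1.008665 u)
Δm = Z·m_H + N·m_n − M = 1.272 u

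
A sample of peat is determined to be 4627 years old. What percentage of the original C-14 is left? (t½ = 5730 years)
N/N₀ = (1/2)^(t/t½) = 0.5714 = 57.1%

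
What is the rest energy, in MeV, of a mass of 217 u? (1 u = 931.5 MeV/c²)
E = mc² = 2.021e5 MeV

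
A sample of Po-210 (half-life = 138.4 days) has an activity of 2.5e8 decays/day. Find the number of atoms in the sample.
N = A/λ = 4.992e10 atoms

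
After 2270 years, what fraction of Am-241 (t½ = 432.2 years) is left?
N/N₀ = (1/2)^(t/t½) = 0.02624 = 2.62%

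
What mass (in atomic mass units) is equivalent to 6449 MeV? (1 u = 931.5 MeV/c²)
m = E/c² = 6.923 u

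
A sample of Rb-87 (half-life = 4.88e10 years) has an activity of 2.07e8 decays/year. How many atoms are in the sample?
N = A/λ = 1.457e19 atoms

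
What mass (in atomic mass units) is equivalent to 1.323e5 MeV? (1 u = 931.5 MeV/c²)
m = E/c² = 142 u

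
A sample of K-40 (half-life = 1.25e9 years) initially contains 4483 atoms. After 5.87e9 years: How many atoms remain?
N = N₀(1/2)^(t/t½) = 173 atoms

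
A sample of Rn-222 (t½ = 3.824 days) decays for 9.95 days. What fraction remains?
N/N₀ = (1/2)^(t/t½) = 0.1647 = 16.5%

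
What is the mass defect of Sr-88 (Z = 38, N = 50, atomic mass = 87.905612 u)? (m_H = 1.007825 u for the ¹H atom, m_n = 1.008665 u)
Δm = Z·m_H + N·m_n − M = 0.825 u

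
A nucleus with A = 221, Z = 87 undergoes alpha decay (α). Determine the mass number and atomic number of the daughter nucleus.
Daughter: A = 217, Z = 85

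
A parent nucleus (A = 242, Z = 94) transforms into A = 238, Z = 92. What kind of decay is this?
ΔA = -4, ΔZ = -2 ⇒ alpha decay (α)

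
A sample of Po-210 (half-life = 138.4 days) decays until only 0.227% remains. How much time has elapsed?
t = t½ × log₂(N₀/N) = 1216 days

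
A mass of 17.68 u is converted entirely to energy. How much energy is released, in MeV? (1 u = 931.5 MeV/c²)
E = mc² = 16470 MeV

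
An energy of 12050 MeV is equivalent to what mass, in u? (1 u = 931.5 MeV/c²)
m = E/c² = 12.94 u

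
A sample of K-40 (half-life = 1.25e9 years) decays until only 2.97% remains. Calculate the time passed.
t = t½ × log₂(N₀/N) = 6.342e9 years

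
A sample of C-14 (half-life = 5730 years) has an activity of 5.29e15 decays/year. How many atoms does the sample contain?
N = A/λ = 4.373e19 atoms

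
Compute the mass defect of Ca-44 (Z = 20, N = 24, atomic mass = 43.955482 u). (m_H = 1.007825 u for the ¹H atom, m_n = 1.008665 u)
Δm = Z·m_H + N·m_n − M = 0.409 u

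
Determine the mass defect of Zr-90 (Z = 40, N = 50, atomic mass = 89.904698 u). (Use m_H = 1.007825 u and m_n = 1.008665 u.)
Δm = Z·m_H + N·m_n − M = 0.8416 u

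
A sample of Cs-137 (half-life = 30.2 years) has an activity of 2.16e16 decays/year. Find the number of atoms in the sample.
N = A/λ = 9.411e17 atoms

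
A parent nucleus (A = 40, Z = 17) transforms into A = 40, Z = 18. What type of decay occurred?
ΔA = 0, ΔZ = +1 ⇒ beta-minus decay (β⁻)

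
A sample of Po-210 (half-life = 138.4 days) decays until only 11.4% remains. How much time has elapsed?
t = t½ × log₂(N₀/N) = 433.6 days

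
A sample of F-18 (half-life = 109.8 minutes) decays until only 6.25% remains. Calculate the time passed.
t = t½ × log₂(N₀/N) = 439.2 minutes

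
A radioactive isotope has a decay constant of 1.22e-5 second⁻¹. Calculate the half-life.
t½ = ln(2)/λ = 56820 seconds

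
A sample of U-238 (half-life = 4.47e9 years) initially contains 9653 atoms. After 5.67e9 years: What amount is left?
N = N₀(1/2)^(t/t½) = 4007 atoms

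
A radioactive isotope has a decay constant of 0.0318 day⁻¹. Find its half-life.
t½ = ln(2)/λ = 21.8 days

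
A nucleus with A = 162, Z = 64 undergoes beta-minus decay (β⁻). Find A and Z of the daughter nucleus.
Daughter: A = 162, Z = 65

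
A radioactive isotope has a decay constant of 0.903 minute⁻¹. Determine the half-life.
t½ = ln(2)/λ = 0.7676 minutes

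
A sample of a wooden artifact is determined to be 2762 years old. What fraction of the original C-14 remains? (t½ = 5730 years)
N/N₀ = (1/2)^(t/t½) = 0.716 = 71.6%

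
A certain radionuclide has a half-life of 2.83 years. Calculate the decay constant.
λ = ln(2)/t½ = 0.2449 year⁻¹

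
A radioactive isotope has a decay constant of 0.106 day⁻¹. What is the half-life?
t½ = ln(2)/λ = 6.539 days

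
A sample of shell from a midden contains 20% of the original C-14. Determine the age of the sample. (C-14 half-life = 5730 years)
Age = t½ × log₂(1/ratio) = 13300 years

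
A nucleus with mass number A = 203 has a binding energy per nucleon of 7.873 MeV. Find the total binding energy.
B.E. = 7.873 × 203 = 1598 MeV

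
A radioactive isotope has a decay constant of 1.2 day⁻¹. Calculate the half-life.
t½ = ln(2)/λ = 0.5776 days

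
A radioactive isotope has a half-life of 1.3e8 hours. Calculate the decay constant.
λ = ln(2)/t½ = 5.332e-9 hour⁻¹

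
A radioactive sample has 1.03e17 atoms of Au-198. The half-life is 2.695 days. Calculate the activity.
A = λN = 2.649e16 decays/day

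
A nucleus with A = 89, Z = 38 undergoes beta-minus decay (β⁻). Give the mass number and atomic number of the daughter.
Daughter: A = 89, Z = 39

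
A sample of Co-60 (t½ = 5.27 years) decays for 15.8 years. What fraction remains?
N/N₀ = (1/2)^(t/t½) = 0.1252 = 12.5%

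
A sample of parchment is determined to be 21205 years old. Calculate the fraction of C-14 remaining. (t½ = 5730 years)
N/N₀ = (1/2)^(t/t½) = 0.07691 = 7.69%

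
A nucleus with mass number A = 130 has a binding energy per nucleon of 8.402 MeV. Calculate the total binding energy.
B.E. = 8.402 × 130 = 1092 MeV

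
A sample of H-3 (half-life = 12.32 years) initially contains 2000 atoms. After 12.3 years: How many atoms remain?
N = N₀(1/2)^(t/t½) = 1001 atoms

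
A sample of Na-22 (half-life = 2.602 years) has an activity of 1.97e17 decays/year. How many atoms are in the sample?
N = A/λ = 7.395e17 atoms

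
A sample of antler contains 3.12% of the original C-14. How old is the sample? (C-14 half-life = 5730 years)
Age = t½ × log₂(1/ratio) = 28660 years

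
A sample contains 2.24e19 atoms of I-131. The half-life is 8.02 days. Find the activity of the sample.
A = λN = 1.936e18 decays/day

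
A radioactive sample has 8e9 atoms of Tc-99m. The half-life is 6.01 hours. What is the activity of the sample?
A = λN = 9.227e8 decays/hour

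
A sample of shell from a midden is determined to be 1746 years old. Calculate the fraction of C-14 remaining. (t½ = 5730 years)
N/N₀ = (1/2)^(t/t½) = 0.8096 = 81%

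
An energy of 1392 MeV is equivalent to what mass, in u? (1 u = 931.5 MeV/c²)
m = E/c² = 1.494 u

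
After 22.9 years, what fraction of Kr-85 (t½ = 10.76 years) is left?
N/N₀ = (1/2)^(t/t½) = 0.2287 = 22.9%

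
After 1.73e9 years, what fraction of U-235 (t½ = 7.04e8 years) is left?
N/N₀ = (1/2)^(t/t½) = 0.1821 = 18.2%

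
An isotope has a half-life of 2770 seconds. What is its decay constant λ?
λ = ln(2)/t½ = 2.502e-4 second⁻¹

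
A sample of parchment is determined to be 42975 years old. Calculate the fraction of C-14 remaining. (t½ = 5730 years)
N/N₀ = (1/2)^(t/t½) = 0.005524 = 0.552%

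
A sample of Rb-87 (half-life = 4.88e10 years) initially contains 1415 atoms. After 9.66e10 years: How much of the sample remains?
N = N₀(1/2)^(t/t½) = 358.8 atoms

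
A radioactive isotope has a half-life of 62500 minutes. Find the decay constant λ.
λ = ln(2)/t½ = 1.109e-5 minute⁻¹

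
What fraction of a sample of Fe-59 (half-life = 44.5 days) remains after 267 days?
N/N₀ = (1/2)^(t/t½) = 0.01562 = 1.56%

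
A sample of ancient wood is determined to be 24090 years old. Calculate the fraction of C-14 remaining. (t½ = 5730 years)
N/N₀ = (1/2)^(t/t½) = 0.05425 = 5.43%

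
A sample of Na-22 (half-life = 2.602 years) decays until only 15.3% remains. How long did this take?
t = t½ × log₂(N₀/N) = 7.047 years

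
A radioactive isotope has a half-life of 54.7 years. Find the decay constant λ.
λ = ln(2)/t½ = 0.01267 year⁻¹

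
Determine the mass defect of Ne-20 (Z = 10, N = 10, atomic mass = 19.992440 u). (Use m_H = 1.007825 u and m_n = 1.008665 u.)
Δm = Z·m_H + N·m_n − M = 0.1725 u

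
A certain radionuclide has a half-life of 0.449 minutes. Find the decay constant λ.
λ = ln(2)/t½ = 1.544 minute⁻¹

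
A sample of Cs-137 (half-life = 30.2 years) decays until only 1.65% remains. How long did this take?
t = t½ × log₂(N₀/N) = 178.8 years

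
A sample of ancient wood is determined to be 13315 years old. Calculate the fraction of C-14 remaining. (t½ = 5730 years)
N/N₀ = (1/2)^(t/t½) = 0.1997 = 20%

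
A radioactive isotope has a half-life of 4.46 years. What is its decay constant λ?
λ = ln(2)/t½ = 0.1554 year⁻¹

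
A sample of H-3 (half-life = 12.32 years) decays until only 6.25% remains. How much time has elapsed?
t = t½ × log₂(N₀/N) = 49.28 years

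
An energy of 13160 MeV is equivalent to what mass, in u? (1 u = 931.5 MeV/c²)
m = E/c² = 14.13 u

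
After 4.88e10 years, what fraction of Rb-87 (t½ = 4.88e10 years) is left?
N/N₀ = (1/2)^(t/t½) = 0.5 = 50%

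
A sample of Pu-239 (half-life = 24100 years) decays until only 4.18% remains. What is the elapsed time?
t = t½ × log₂(N₀/N) = 1.104e5 years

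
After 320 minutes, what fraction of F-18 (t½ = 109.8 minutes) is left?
N/N₀ = (1/2)^(t/t½) = 0.1326 = 13.3%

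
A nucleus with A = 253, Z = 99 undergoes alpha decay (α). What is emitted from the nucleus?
α particle = ⁴₂He (2 protons + 2 neutrons)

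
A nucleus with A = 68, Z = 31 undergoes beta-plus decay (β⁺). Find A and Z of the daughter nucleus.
Daughter: A = 68, Z = 30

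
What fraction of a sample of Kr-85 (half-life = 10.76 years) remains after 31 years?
N/N₀ = (1/2)^(t/t½) = 0.1357 = 13.6%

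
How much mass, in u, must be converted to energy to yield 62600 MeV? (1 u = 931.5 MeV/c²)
m = E/c² = 67.2 u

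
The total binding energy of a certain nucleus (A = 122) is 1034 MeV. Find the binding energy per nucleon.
B.E./A = 1034/122 = 8.475 MeV/nucleon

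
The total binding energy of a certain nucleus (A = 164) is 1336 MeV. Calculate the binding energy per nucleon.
B.E./A = 1336/164 = 8.146 MeV/nucleon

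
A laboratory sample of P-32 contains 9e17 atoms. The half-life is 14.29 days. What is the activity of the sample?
A = λN = 4.366e16 decays/day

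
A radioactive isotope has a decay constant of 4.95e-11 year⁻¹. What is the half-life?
t½ = ln(2)/λ = 1.4e10 years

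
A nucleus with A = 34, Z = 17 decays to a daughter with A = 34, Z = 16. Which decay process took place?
ΔA = 0, ΔZ = -1 ⇒ beta-plus decay (β⁺) or electron capture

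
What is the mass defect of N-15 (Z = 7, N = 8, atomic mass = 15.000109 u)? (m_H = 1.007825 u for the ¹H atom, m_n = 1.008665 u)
Δm = Z·m_H + N·m_n − M = 0.124 u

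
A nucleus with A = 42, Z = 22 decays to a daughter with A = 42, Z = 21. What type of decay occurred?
ΔA = 0, ΔZ = -1 ⇒ beta-plus decay (β⁺) or electron capture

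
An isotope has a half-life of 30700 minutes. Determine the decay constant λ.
λ = ln(2)/t½ = 2.258e-5 minute⁻¹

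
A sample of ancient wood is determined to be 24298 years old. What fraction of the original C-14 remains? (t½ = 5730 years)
N/N₀ = (1/2)^(t/t½) = 0.0529 = 5.29%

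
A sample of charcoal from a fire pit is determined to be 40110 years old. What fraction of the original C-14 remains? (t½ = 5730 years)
N/N₀ = (1/2)^(t/t½) = 0.007812 = 0.781%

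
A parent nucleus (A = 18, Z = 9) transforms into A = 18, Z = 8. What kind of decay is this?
ΔA = 0, ΔZ = -1 ⇒ beta-plus decay (β⁺) or electron capture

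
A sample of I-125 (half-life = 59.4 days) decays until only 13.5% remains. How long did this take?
t = t½ × log₂(N₀/N) = 171.6 days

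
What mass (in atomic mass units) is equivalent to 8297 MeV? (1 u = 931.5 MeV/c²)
m = E/c² = 8.907 u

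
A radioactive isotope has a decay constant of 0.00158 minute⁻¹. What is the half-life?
t½ = ln(2)/λ = 438.7 minutes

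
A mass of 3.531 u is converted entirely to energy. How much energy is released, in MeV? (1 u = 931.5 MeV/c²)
E = mc² = 3289 MeV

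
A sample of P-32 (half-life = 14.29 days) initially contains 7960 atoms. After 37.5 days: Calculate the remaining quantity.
N = N₀(1/2)^(t/t½) = 1291 atoms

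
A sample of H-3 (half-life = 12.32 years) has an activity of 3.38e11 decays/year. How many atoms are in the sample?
N = A/λ = 6.008e12 atoms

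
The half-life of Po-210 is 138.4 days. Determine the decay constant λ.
λ = ln(2)/t½ = 0.005008 day⁻¹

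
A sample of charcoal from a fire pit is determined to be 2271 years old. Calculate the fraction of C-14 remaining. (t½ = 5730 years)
N/N₀ = (1/2)^(t/t½) = 0.7598 = 76%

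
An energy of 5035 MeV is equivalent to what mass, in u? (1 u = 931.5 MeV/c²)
m = E/c² = 5.405 u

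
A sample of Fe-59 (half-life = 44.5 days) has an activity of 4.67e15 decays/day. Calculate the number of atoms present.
N = A/λ = 2.998e17 atoms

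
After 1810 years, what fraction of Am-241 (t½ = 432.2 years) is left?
N/N₀ = (1/2)^(t/t½) = 0.05487 = 5.49%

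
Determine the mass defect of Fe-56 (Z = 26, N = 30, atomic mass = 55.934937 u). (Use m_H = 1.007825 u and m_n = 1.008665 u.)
Δm = Z·m_H + N·m_n − M = 0.5285 u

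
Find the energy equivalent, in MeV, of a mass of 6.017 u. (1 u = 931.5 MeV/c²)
E = mc² = 5605 MeV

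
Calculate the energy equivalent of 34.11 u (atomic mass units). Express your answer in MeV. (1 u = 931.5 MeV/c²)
E = mc² = 31770 MeV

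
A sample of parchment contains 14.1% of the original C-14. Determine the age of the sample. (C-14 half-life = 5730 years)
Age = t½ × log₂(1/ratio) = 16190 years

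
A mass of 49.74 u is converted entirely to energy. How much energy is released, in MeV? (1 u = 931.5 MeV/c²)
E = mc² = 46330 MeV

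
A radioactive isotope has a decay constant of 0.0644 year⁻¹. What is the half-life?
t½ = ln(2)/λ = 10.76 years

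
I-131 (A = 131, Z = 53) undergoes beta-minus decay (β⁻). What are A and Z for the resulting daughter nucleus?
Daughter: A = 131, Z = 54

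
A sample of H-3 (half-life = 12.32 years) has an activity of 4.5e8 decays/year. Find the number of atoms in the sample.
N = A/λ = 7.998e9 atoms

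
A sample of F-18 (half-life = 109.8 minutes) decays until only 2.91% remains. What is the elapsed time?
t = t½ × log₂(N₀/N) = 560.3 minutes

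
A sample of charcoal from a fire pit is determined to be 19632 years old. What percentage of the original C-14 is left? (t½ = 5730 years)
N/N₀ = (1/2)^(t/t½) = 0.09303 = 9.3%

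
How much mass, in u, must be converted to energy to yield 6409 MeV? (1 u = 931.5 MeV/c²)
m = E/c² = 6.88 u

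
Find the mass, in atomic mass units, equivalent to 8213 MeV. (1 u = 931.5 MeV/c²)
m = E/c² = 8.817 u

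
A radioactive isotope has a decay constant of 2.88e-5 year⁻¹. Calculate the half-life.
t½ = ln(2)/λ = 24070 years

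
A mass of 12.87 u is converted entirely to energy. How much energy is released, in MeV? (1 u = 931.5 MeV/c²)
E = mc² = 11990 MeV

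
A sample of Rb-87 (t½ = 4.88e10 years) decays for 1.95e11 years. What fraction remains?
N/N₀ = (1/2)^(t/t½) = 0.06268 = 6.27%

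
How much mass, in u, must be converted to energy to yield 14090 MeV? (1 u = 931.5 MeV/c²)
m = E/c² = 15.13 u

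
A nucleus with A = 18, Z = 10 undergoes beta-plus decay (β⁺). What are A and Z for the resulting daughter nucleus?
Daughter: A = 18, Z = 9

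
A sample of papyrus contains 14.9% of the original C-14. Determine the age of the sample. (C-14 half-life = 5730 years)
Age = t½ × log₂(1/ratio) = 15740 years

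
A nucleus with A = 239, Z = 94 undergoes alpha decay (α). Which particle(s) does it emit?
α particle = ⁴₂He (2 protons + 2 neutrons)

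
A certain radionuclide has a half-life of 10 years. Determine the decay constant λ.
λ = ln(2)/t½ = 0.06931 year⁻¹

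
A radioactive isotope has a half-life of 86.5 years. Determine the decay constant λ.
λ = ln(2)/t½ = 0.008013 year⁻¹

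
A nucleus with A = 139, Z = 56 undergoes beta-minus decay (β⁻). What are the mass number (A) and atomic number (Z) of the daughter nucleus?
Daughter: A = 139, Z = 57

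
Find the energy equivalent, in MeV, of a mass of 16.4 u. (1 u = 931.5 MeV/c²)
E = mc² = 15280 MeV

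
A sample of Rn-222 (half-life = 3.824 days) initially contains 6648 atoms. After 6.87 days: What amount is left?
N = N₀(1/2)^(t/t½) = 1914 atoms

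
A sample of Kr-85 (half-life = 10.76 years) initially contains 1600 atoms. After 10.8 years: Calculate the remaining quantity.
N = N₀(1/2)^(t/t½) = 797.9 atoms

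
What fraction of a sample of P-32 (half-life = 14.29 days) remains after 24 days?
N/N₀ = (1/2)^(t/t½) = 0.3122 = 31.2%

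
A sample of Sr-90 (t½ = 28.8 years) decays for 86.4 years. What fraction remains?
N/N₀ = (1/2)^(t/t½) = 0.125 = 12.5%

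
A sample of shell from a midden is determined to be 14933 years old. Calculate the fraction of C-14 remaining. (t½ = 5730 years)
N/N₀ = (1/2)^(t/t½) = 0.1642 = 16.4%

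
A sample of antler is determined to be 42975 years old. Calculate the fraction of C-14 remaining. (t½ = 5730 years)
N/N₀ = (1/2)^(t/t½) = 0.005524 = 0.552%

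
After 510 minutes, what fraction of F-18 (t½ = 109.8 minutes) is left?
N/N₀ = (1/2)^(t/t½) = 0.03997 = 4%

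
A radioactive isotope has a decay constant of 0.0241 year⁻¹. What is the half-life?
t½ = ln(2)/λ = 28.76 years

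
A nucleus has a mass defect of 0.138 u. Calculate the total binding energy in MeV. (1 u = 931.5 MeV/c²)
B.E. = Δm × 931.5 = 128.5 MeV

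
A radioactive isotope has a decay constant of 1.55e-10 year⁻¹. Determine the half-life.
t½ = ln(2)/λ = 4.472e9 years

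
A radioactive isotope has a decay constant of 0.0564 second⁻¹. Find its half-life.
t½ = ln(2)/λ = 12.29 seconds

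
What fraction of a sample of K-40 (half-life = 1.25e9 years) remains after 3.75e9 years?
N/N₀ = (1/2)^(t/t½) = 0.125 = 12.5%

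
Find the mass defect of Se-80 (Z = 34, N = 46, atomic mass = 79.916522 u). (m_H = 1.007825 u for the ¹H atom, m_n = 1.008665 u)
Δm = Z·m_H + N·m_n − M = 0.7481 u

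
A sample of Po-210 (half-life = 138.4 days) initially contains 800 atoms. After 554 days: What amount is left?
N = N₀(1/2)^(t/t½) = 49.9 atoms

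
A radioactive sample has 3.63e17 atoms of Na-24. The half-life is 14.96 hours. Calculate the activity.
A = λN = 1.682e16 decays/hour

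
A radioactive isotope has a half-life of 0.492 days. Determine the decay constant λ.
λ = ln(2)/t½ = 1.409 day⁻¹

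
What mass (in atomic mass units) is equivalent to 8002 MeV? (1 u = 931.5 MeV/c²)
m = E/c² = 8.59 u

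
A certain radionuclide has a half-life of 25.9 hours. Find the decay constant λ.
λ = ln(2)/t½ = 0.02676 hour⁻¹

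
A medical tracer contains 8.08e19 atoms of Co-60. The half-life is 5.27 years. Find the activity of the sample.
A = λN = 1.063e19 decays/year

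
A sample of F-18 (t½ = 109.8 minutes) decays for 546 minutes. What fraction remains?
N/N₀ = (1/2)^(t/t½) = 0.03185 = 3.18%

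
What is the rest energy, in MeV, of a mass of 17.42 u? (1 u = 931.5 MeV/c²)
E = mc² = 16230 MeV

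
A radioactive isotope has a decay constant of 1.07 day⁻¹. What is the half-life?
t½ = ln(2)/λ = 0.6478 days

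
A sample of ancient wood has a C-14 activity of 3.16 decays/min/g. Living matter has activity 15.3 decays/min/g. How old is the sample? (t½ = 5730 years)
Age = t½ × log₂(A₀/A) = 13040 years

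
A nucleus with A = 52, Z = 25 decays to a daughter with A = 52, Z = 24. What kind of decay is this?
ΔA = 0, ΔZ = -1 ⇒ beta-plus decay (β⁺) or electron capture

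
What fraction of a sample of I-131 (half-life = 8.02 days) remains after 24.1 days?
N/N₀ = (1/2)^(t/t½) = 0.1246 = 12.5%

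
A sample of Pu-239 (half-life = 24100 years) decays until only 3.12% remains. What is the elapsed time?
t = t½ × log₂(N₀/N) = 1.206e5 years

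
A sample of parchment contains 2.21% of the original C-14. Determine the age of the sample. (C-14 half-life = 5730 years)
Age = t½ × log₂(1/ratio) = 31510 years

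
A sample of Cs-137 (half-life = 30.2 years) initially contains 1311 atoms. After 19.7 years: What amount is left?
N = N₀(1/2)^(t/t½) = 834.1 atoms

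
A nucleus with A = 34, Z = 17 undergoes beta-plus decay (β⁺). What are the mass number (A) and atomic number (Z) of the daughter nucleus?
Daughter: A = 34, Z = 16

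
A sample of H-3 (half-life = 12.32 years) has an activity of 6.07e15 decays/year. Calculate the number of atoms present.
N = A/λ = 1.079e17 atoms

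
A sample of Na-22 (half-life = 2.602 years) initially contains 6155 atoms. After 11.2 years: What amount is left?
N = N₀(1/2)^(t/t½) = 311.5 atoms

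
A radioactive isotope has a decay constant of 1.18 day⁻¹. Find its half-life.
t½ = ln(2)/λ = 0.5874 days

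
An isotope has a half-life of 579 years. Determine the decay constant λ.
λ = ln(2)/t½ = 0.001197 year⁻¹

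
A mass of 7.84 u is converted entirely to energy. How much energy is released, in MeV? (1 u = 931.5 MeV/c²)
E = mc² = 7303 MeV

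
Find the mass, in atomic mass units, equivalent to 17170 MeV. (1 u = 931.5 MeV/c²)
m = E/c² = 18.43 u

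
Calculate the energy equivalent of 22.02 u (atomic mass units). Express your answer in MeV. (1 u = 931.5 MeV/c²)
E = mc² = 20510 MeV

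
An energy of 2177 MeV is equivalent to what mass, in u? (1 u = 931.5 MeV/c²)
m = E/c² = 2.337 u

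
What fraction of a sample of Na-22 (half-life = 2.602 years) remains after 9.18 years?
N/N₀ = (1/2)^(t/t½) = 0.08669 = 8.67%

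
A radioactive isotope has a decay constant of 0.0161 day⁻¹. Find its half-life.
t½ = ln(2)/λ = 43.05 days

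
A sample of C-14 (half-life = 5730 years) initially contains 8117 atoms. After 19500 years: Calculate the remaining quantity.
N = N₀(1/2)^(t/t½) = 767.3 atoms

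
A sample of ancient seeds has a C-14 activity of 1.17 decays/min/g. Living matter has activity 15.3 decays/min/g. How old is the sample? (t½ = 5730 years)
Age = t½ × log₂(A₀/A) = 21250 years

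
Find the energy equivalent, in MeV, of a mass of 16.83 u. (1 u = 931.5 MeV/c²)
E = mc² = 15680 MeV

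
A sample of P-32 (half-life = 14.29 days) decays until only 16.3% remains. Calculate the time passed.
t = t½ × log₂(N₀/N) = 37.4 days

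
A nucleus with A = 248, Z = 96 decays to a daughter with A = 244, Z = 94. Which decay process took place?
ΔA = -4, ΔZ = -2 ⇒ alpha decay (α)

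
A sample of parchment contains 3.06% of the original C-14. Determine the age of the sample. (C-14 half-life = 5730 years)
Age = t½ × log₂(1/ratio) = 28820 years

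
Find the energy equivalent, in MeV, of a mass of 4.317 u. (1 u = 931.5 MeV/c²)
E = mc² = 4021 MeV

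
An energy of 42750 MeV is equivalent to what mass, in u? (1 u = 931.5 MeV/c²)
m = E/c² = 45.89 u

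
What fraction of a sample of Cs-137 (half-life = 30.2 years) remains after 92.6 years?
N/N₀ = (1/2)^(t/t½) = 0.1194 = 11.9%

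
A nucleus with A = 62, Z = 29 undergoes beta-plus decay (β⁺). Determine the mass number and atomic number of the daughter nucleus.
Daughter: A = 62, Z = 28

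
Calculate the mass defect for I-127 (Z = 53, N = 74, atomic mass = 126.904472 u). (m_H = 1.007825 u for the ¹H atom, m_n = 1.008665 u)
Δm = Z·m_H + N·m_n − M = 1.151 u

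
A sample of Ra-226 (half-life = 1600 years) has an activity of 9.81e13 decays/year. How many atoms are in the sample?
N = A/λ = 2.264e17 atoms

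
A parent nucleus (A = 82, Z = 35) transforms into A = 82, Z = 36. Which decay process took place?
ΔA = 0, ΔZ = +1 ⇒ beta-minus decay (β⁻)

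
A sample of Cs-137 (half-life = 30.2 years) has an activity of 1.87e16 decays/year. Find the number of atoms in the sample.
N = A/λ = 8.147e17 atoms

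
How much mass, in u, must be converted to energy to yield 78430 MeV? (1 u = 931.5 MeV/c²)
m = E/c² = 84.2 u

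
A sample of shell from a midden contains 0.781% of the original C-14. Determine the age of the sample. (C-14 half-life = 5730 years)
Age = t½ × log₂(1/ratio) = 40110 years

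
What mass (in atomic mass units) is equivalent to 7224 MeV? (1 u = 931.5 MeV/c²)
m = E/c² = 7.755 u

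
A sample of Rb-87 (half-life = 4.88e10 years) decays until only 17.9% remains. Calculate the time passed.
t = t½ × log₂(N₀/N) = 1.211e11 years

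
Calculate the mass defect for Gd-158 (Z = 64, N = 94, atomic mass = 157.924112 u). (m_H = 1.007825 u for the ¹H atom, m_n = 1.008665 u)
Δm = Z·m_H + N·m_n − M = 1.391 u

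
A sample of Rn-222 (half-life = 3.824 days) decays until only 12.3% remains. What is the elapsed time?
t = t½ × log₂(N₀/N) = 11.56 days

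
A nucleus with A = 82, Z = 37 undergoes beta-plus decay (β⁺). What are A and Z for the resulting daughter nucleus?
Daughter: A = 82, Z = 36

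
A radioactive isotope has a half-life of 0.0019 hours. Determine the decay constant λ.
λ = ln(2)/t½ = 364.8 hour⁻¹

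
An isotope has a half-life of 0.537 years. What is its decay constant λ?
λ = ln(2)/t½ = 1.291 year⁻¹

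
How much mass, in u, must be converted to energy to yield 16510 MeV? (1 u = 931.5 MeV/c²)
m = E/c² = 17.72 u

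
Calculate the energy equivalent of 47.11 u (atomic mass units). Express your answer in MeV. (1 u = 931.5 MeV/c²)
E = mc² = 43880 MeV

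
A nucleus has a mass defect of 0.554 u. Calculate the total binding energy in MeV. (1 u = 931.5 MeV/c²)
B.E. = Δm × 931.5 = 516.1 MeV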